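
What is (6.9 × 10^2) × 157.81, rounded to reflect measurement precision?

1.1 × 10^5

(6.9 × 10^2) × 157.81 = 108888.9
Multiplication/division keeps the fewest significant figures: 6.9 × 10^2 → 2 s.f., 157.81 → 5 s.f.; limit is 2.
Rounded to 2 significant figures: 1.1 × 10^5.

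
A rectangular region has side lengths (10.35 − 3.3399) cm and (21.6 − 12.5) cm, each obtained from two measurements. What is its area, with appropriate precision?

10.35 − 3.3399 = 7.0101, limited to 2 d.p. → 3 s.f.; 21.6 − 12.5 = 9.1, limited to 1 d.p. → 2 s.f.
Carrying full precision, 7.0101 × 9.1 = 63.79191; keep min(3, 2) = 2 s.f.
Rounded to 2 significant figures: 64 cm².

64 cm²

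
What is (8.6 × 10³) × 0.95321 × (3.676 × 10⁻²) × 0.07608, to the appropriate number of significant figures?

23

(8.6 × 10³) × 0.95321 × (3.676 × 10⁻²) × 0.07608 = 22.9262512583…
Multiplication/division keeps the fewest significant figures: 8.6 × 10³ → 2 s.f., 0.95321 → 5 s.f., 3.676 × 10⁻² → 4 s.f., 0.07608 → 4 s.f.; limit is 2.
Rounded to 2 significant figures: 23.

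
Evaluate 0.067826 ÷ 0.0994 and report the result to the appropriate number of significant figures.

0.682

0.067826 ÷ 0.0994 = 0.682354124748…
Multiplication/division keeps the fewest significant figures: 0.067826 → 5 s.f., 0.0994 → 3 s.f.; limit is 3.
Rounded to 3 significant figures: 0.682.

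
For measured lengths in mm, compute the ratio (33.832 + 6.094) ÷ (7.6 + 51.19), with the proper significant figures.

33.832 + 6.094 = 39.926, limited to 3 d.p. → 5 s.f.; 7.6 + 51.19 = 58.79, limited to 1 d.p. → 3 s.f.
Carrying full precision, 39.926 ÷ 58.79 = 0.679129103589…; keep min(5, 3) = 3 s.f.
Rounded to 3 significant figures: 0.679.

0.679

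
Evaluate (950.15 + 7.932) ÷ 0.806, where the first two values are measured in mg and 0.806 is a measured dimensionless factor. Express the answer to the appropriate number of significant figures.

1.19 × 10³ mg

950.15 mg + 7.932 mg = 958.082 mg; the sum is limited to 2 decimal places (5 s.f.).
Carrying full precision, 958.082 ÷ 0.806 = 1188.68734491… mg; 0.806 has 3 s.f., so the result keeps min(5, 3) = 3 s.f.
Rounded to 3 significant figures: 1.19 × 10³ mg.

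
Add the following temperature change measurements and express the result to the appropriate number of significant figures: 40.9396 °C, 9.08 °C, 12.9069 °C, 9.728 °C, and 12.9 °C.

40.9396 °C + 9.08 °C + 12.9069 °C + 9.728 °C + 12.9 °C = 85.5545 °C.
Addition/subtraction keeps the fewest decimal places: 40.9396 → 4 decimal places, 9.08 → 2 decimal places, 12.9069 → 4 decimal places, 9.728 → 3 decimal places, 12.9 → 1 decimal place; limit is 1.
Rounded to 1 decimal place: 85.6 °C.

85.6 °C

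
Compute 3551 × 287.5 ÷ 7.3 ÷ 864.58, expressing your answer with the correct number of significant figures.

1.6 × 10²

3551 × 287.5 ÷ 7.3 ÷ 864.58 = 161.75602882…
Multiplication/division keeps the fewest significant figures: 3551 → 4 s.f., 287.5 → 4 s.f., 7.3 → 2 s.f., 864.58 → 5 s.f.; limit is 2.
Rounded to 2 significant figures: 1.6 × 10².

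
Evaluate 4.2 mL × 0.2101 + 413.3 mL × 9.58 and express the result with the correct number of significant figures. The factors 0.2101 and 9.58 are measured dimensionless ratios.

4.2 × 0.2101 = 0.88242 → 0.88 mL (2 s.f., last digit at the 10^-2 place).
413.3 × 9.58 = 3959.414 → 3.96 × 10^3 mL (3 s.f., last digit at the 10^1 place).
Sum: 3960.29642 mL; keep the coarser place, 10^1.
Result: 3.96 × 10^3 mL.

3.96 × 10^3 mL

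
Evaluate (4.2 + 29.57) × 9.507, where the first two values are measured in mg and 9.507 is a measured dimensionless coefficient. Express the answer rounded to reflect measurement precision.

4.2 mg + 29.57 mg = 33.77 mg; the sum is limited to 1 decimal place (3 s.f.).
Carrying full precision, 33.77 × 9.507 = 321.05139 mg; 9.507 has 4 s.f., so the result keeps min(3, 4) = 3 s.f.
Rounded to 3 significant figures: 321 mg.

321 mg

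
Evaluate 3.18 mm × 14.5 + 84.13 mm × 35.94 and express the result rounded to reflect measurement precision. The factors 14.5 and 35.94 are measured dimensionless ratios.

3.070 × 10³ mm

3.18 × 14.5 = 46.11 → 46.1 mm (3 s.f., last digit at the 10^-1 place).
84.13 × 35.94 = 3023.6322 → 3024 mm (4 s.f., last digit at the 10^0 place).
Sum: 3069.7422 mm; keep the coarser place, 10^0.
Result: 3.070 × 10³ mm.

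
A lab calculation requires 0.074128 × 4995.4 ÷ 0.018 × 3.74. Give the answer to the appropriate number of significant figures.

0.074128 × 4995.4 ÷ 0.018 × 3.74 = 76939.9056604…
Multiplication/division keeps the fewest significant figures: 0.074128 → 5 s.f., 4995.4 → 5 s.f., 0.018 → 2 s.f., 3.74 → 3 s.f.; limit is 2.
Rounded to 2 significant figures: 7.7 × 10^4.

7.7 × 10^4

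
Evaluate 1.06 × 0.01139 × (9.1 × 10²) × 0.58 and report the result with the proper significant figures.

1.06 × 0.01139 × (9.1 × 10²) × 0.58 = 6.37234052
Multiplication/division keeps the fewest significant figures: 1.06 → 3 s.f., 0.01139 → 4 s.f., 9.1 × 10² → 2 s.f., 0.58 → 2 s.f.; limit is 2.
Rounded to 2 significant figures: 6.4.

6.4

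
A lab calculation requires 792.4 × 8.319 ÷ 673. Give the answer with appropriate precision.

792.4 × 8.319 ÷ 673 = 9.79491173848…
Multiplication/division keeps the fewest significant figures: 792.4 → 4 s.f., 8.319 → 4 s.f., 673 → 3 s.f.; limit is 3.
Rounded to 3 significant figures: 9.79.

9.79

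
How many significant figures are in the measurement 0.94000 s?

5

0.94000: leading zeros are not significant; trailing zeros after a decimal point are significant.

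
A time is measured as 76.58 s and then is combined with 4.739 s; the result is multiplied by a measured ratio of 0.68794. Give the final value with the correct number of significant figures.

76.58 s + 4.739 s = 81.319 s; the sum is limited to 2 decimal places (4 s.f.).
Carrying full precision, 81.319 × 0.68794 = 55.94259286 s; 0.68794 has 5 s.f., so the result keeps min(4, 5) = 4 s.f.
Rounded to 4 significant figures: 55.94 s.

55.94 s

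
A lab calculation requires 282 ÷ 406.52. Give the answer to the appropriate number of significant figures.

0.694

282 ÷ 406.52 = 0.693692807242…
Multiplication/division keeps the fewest significant figures: 282 → 3 s.f., 406.52 → 5 s.f.; limit is 3.
Rounded to 3 significant figures: 0.694.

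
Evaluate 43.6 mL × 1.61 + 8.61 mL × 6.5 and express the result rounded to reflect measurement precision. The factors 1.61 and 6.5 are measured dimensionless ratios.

43.6 × 1.61 = 70.196 → 70.2 mL (3 s.f., last digit at the 10^-1 place).
8.61 × 6.5 = 55.965 → 56 mL (2 s.f., last digit at the 10^0 place).
Sum: 126.161 mL; keep the coarser place, 10^0.
Result: 126 mL.

126 mL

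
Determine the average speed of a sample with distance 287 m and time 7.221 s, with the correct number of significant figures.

39.7 m/s

average speed = 287 m ÷ 7.221 s = 39.7451876471… m/s.
287 has 3 significant figures; 7.221 has 4.
Division/multiplication keeps the fewest: 3 significant figures.
Rounded: 39.7 m/s.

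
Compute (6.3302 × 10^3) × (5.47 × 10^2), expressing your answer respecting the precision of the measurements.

(6.3302 × 10^3) × (5.47 × 10^2) = 3462619.4
Multiplication/division keeps the fewest significant figures: 6.3302 × 10^3 → 5 s.f., 5.47 × 10^2 → 3 s.f.; limit is 3.
Rounded to 3 significant figures: 3.46 × 10^6.

3.46 × 10^6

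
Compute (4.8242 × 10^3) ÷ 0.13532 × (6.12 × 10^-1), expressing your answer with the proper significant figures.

(4.8242 × 10^3) ÷ 0.13532 × (6.12 × 10^-1) = 21817.9899497…
Multiplication/division keeps the fewest significant figures: 4.8242 × 10^3 → 5 s.f., 0.13532 → 5 s.f., 6.12 × 10^-1 → 3 s.f.; limit is 3.
Rounded to 3 significant figures: 2.18 × 10^4.

2.18 × 10^4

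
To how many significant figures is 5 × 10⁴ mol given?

5 × 10⁴: in scientific notation every digit of the coefficient is significant.

1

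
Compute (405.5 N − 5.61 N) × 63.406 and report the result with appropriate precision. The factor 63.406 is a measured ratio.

2.536 × 10⁴ N

405.5 N − 5.61 N = 399.89 N; the difference is limited to 1 decimal place (4 s.f.).
Carrying full precision, 399.89 × 63.406 = 25355.42534 N; 63.406 has 5 s.f., so the result keeps min(4, 5) = 4 s.f.
Rounded to 4 significant figures: 2.536 × 10⁴ N.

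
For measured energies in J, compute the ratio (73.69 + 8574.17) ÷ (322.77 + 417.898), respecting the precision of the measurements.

11.676

73.69 + 8574.17 = 8647.86, limited to 2 d.p. → 6 s.f.; 322.77 + 417.898 = 740.668, limited to 2 d.p. → 5 s.f.
Carrying full precision, 8647.86 ÷ 740.668 = 11.6757575594…; keep min(6, 5) = 5 s.f.
Rounded to 5 significant figures: 11.676.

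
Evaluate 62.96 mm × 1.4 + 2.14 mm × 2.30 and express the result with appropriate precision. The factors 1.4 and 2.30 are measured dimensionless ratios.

93 mm

62.96 × 1.4 = 88.144 → 88 mm (2 s.f., last digit at the 10^0 place).
2.14 × 2.30 = 4.922 → 4.92 mm (3 s.f., last digit at the 10^-2 place).
Sum: 93.066 mm; keep the coarser place, 10^0.
Result: 93 mm.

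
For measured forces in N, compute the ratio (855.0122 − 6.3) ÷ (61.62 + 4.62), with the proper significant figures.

855.0122 − 6.3 = 848.7122, limited to 1 d.p. → 4 s.f.; 61.62 + 4.62 = 66.24, limited to 2 d.p. → 4 s.f.
Carrying full precision, 848.7122 ÷ 66.24 = 12.8126841787…; keep min(4, 4) = 4 s.f.
Rounded to 4 significant figures: 12.81.

12.81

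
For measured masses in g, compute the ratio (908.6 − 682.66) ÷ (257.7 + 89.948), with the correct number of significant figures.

908.6 − 682.66 = 225.94, limited to 1 d.p. → 4 s.f.; 257.7 + 89.948 = 347.648, limited to 1 d.p. → 4 s.f.
Carrying full precision, 225.94 ÷ 347.648 = 0.64991025405…; keep min(4, 4) = 4 s.f.
Rounded to 4 significant figures: 0.6499.

0.6499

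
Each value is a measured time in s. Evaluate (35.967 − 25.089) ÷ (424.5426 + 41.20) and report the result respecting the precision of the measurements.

35.967 − 25.089 = 10.878, limited to 3 d.p. → 5 s.f.; 424.5426 + 41.20 = 465.7426, limited to 2 d.p. → 5 s.f.
Carrying full precision, 10.878 ÷ 465.7426 = 0.0233562487091…; keep min(5, 5) = 5 s.f.
Rounded to 5 significant figures: 0.023356.

0.023356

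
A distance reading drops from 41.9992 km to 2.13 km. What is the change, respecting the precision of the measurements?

39.87 km

41.9992 km − 2.13 km = 39.8692 km.
Addition/subtraction keeps the fewest decimal places: 41.9992 → 4 decimal places, 2.13 → 2 decimal places; limit is 2.
Rounded to 2 decimal places: 39.87 km.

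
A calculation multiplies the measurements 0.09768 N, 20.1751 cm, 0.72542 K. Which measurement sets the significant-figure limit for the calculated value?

0.09768 N

0.09768 N → 4 s.f.; 20.1751 cm → 6 s.f.; 0.72542 K → 5 s.f.
The fewest is 4 significant figures, from 0.09768 N.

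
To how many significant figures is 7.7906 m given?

5

7.7906: zeros between nonzero digits are significant.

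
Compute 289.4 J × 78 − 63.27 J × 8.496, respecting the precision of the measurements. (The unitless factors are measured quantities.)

289.4 × 78 = 22573.2 → 2.3 × 10^4 J (2 s.f., last digit at the 10^3 place).
63.27 × 8.496 = 537.54192 → 5.375 × 10^2 J (4 s.f., last digit at the 10^-1 place).
Difference: 22035.65808 J; keep the coarser place, 10^3.
Result: 2.2 × 10^4 J.

2.2 × 10^4 J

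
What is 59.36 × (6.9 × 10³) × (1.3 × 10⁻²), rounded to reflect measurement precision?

59.36 × (6.9 × 10³) × (1.3 × 10⁻²) = 5324.592
Multiplication/division keeps the fewest significant figures: 59.36 → 4 s.f., 6.9 × 10³ → 2 s.f., 1.3 × 10⁻² → 2 s.f.; limit is 2.
Rounded to 2 significant figures: 5.3 × 10³.

5.3 × 10³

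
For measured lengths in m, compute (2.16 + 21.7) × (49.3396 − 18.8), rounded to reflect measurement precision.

729 m²

2.16 + 21.7 = 23.86, limited to 1 d.p. → 3 s.f.; 49.3396 − 18.8 = 30.5396, limited to 1 d.p. → 3 s.f.
Carrying full precision, 23.86 × 30.5396 = 728.674856; keep min(3, 3) = 3 s.f.
Rounded to 3 significant figures: 729 m².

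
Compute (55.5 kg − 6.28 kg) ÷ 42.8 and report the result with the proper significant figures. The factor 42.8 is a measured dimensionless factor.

1.15 kg

55.5 kg − 6.28 kg = 49.22 kg; the difference is limited to 1 decimal place (3 s.f.).
Carrying full precision, 49.22 ÷ 42.8 = 1.15 kg; 42.8 has 3 s.f., so the result keeps min(3, 3) = 3 s.f.
Rounded to 3 significant figures: 1.15 kg.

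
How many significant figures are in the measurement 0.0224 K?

0.0224: leading zeros are not significant.

3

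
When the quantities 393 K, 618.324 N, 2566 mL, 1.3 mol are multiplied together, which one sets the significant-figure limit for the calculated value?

393 K → 3 s.f.; 618.324 N → 6 s.f.; 2566 mL → 4 s.f.; 1.3 mol → 2 s.f.
The fewest is 2 significant figures, from 1.3 mol.

1.3 mol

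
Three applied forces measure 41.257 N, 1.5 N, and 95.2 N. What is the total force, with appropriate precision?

138.0 N

41.257 N + 1.5 N + 95.2 N = 137.957 N.
Addition/subtraction keeps the fewest decimal places: 41.257 → 3 decimal places, 1.5 → 1 decimal place, 95.2 → 1 decimal place; limit is 1.
Rounded to 1 decimal place: 138.0 N.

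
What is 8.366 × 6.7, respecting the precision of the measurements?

8.366 × 6.7 = 56.0522
Multiplication/division keeps the fewest significant figures: 8.366 → 4 s.f., 6.7 → 2 s.f.; limit is 2.
Rounded to 2 significant figures: 56.

56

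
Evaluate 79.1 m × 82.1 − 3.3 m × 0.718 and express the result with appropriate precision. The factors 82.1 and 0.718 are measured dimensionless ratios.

6.49 × 10³ m

79.1 × 82.1 = 6494.11 → 6.49 × 10³ m (3 s.f., last digit at the 10^1 place).
3.3 × 0.718 = 2.3694 → 2.4 m (2 s.f., last digit at the 10^-1 place).
Difference: 6491.7406 m; keep the coarser place, 10^1.
Result: 6.49 × 10³ m.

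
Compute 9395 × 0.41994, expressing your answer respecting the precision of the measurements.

9395 × 0.41994 = 3945.3363
Multiplication/division keeps the fewest significant figures: 9395 → 4 s.f., 0.41994 → 5 s.f.; limit is 4.
Rounded to 4 significant figures: 3945.

3945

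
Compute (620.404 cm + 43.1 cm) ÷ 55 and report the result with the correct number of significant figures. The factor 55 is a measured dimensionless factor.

620.404 cm + 43.1 cm = 663.504 cm; the sum is limited to 1 decimal place (4 s.f.).
Carrying full precision, 663.504 ÷ 55 = 12.0637090909… cm; 55 has 2 s.f., so the result keeps min(4, 2) = 2 s.f.
Rounded to 2 significant figures: 12 cm.

12 cm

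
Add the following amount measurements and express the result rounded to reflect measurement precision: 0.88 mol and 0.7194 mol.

0.88 mol + 0.7194 mol = 1.5994 mol.
Addition/subtraction keeps the fewest decimal places: 0.88 → 2 decimal places, 0.7194 → 4 decimal places; limit is 2.
Rounded to 2 decimal places: 1.60 mol.

1.60 mol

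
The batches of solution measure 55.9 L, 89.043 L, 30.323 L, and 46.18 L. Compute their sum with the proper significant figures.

55.9 L + 89.043 L + 30.323 L + 46.18 L = 221.446 L.
Addition/subtraction keeps the fewest decimal places: 55.9 → 1 decimal place, 89.043 → 3 decimal places, 30.323 → 3 decimal places, 46.18 → 2 decimal places; limit is 1.
Rounded to 1 decimal place: 221.4 L.

221.4 L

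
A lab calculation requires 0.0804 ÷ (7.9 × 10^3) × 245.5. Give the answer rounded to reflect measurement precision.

0.0804 ÷ (7.9 × 10^3) × 245.5 = 0.00249850632911…
Multiplication/division keeps the fewest significant figures: 0.0804 → 3 s.f., 7.9 × 10^3 → 2 s.f., 245.5 → 4 s.f.; limit is 2.
Rounded to 2 significant figures: 2.5 × 10^-3.

2.5 × 10^-3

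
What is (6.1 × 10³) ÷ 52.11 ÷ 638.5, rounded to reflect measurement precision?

1.8 × 10⁻¹

(6.1 × 10³) ÷ 52.11 ÷ 638.5 = 0.183336045805…
Multiplication/division keeps the fewest significant figures: 6.1 × 10³ → 2 s.f., 52.11 → 4 s.f., 638.5 → 4 s.f.; limit is 2.
Rounded to 2 significant figures: 1.8 × 10⁻¹.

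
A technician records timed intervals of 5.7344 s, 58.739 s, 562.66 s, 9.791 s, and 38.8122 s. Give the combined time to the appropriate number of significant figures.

5.7344 s + 58.739 s + 562.66 s + 9.791 s + 38.8122 s = 675.7366 s.
Addition/subtraction keeps the fewest decimal places: 5.7344 → 4 decimal places, 58.739 → 3 decimal places, 562.66 → 2 decimal places, 9.791 → 3 decimal places, 38.8122 → 4 decimal places; limit is 2.
Rounded to 2 decimal places: 675.74 s.

675.74 s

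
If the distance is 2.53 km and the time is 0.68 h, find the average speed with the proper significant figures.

average speed = 2.53 km ÷ 0.68 h = 3.72058823529… km/h.
2.53 has 3 significant figures; 0.68 has 2.
Division/multiplication keeps the fewest: 2 significant figures.
Rounded: 3.7 km/h.

3.7 km/h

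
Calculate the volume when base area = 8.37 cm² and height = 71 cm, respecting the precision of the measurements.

5.9 × 10^2 cm³

volume = 8.37 cm² × 71 cm = 594.27 cm³.
8.37 has 3 significant figures; 71 has 2.
Division/multiplication keeps the fewest: 2 significant figures.
Rounded: 5.9 × 10^2 cm³.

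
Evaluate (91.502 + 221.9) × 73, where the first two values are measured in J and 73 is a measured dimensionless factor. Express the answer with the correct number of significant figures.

2.3 × 10^4 J

91.502 J + 221.9 J = 313.402 J; the sum is limited to 1 decimal place (4 s.f.).
Carrying full precision, 313.402 × 73 = 22878.346 J; 73 has 2 s.f., so the result keeps min(4, 2) = 2 s.f.
Rounded to 2 significant figures: 2.3 × 10^4 J.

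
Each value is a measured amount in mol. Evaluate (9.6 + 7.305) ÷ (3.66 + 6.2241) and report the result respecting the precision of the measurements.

9.6 + 7.305 = 16.905, limited to 1 d.p. → 3 s.f.; 3.66 + 6.2241 = 9.8841, limited to 2 d.p. → 3 s.f.
Carrying full precision, 16.905 ÷ 9.8841 = 1.71032263939…; keep min(3, 3) = 3 s.f.
Rounded to 3 significant figures: 1.71.

1.71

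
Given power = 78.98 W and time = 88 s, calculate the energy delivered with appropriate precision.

energy delivered = 78.98 W × 88 s = 6950.24 J.
78.98 has 4 significant figures; 88 has 2.
Division/multiplication keeps the fewest: 2 significant figures.
Rounded: 7.0 × 10³ J.

7.0 × 10³ J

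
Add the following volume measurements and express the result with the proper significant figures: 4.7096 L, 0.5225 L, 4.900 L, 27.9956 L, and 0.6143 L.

4.7096 L + 0.5225 L + 4.900 L + 27.9956 L + 0.6143 L = 38.7420 L.
Addition/subtraction keeps the fewest decimal places: 4.7096 → 4 decimal places, 0.5225 → 4 decimal places, 4.900 → 3 decimal places, 27.9956 → 4 decimal places, 0.6143 → 4 decimal places; limit is 3.
Rounded to 3 decimal places: 38.742 L.

38.742 L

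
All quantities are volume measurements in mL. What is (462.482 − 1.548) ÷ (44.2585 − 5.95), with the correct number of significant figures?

12.03

462.482 − 1.548 = 460.934, limited to 3 d.p. → 6 s.f.; 44.2585 − 5.95 = 38.3085, limited to 2 d.p. → 4 s.f.
Carrying full precision, 460.934 ÷ 38.3085 = 12.0321599645…; keep min(6, 4) = 4 s.f.
Rounded to 4 significant figures: 12.03.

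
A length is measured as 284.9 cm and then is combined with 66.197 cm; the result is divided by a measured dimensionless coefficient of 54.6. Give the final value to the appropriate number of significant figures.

284.9 cm + 66.197 cm = 351.097 cm; the sum is limited to 1 decimal place (4 s.f.).
Carrying full precision, 351.097 ÷ 54.6 = 6.43034798535… cm; 54.6 has 3 s.f., so the result keeps min(4, 3) = 3 s.f.
Rounded to 3 significant figures: 6.43 cm.

6.43 cm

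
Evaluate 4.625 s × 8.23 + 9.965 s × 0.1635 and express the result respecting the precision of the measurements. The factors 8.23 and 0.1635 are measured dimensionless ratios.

39.7 s

4.625 × 8.23 = 38.06375 → 38.1 s (3 s.f., last digit at the 10^-1 place).
9.965 × 0.1635 = 1.6292775 → 1.629 s (4 s.f., last digit at the 10^-3 place).
Sum: 39.6930275 s; keep the coarser place, 10^-1.
Result: 39.7 s.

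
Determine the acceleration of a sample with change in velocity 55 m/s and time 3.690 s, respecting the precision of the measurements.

acceleration = 55 m/s ÷ 3.690 s = 14.9051490515… m/s².
55 has 2 significant figures; 3.690 has 4.
Division/multiplication keeps the fewest: 2 significant figures.
Rounded: 15 m/s².

15 m/s²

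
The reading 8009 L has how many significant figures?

8009: zeros between nonzero digits are significant.

4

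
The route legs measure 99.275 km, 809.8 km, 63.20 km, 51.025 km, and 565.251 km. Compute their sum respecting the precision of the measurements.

1588.6 km

99.275 km + 809.8 km + 63.20 km + 51.025 km + 565.251 km = 1588.551 km.
Addition/subtraction keeps the fewest decimal places: 99.275 → 3 decimal places, 809.8 → 1 decimal place, 63.20 → 2 decimal places, 51.025 → 3 decimal places, 565.251 → 3 decimal places; limit is 1.
Rounded to 1 decimal place: 1588.6 km.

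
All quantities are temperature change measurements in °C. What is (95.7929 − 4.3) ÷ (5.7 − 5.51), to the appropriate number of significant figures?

5 × 10²

95.7929 − 4.3 = 91.4929, limited to 1 d.p. → 3 s.f.; 5.7 − 5.51 = 0.19, limited to 1 d.p. → 1 s.f.
Carrying full precision, 91.4929 ÷ 0.19 = 481.541578947…; keep min(3, 1) = 1 s.f.
Rounded to 1 significant figure: 5 × 10².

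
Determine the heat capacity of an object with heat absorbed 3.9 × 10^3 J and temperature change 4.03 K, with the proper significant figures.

heat capacity = 3.9 × 10^3 J ÷ 4.03 K = 967.741935484… J/K.
3.9 × 10^3 has 2 significant figures; 4.03 has 3.
Division/multiplication keeps the fewest: 2 significant figures.
Rounded: 9.7 × 10^2 J/K.

9.7 × 10^2 J/K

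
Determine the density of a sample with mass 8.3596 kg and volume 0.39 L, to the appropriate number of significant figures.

density = 8.3596 kg ÷ 0.39 L = 21.4348717949… kg/L.
8.3596 has 5 significant figures; 0.39 has 2.
Division/multiplication keeps the fewest: 2 significant figures.
Rounded: 21 kg/L.

21 kg/L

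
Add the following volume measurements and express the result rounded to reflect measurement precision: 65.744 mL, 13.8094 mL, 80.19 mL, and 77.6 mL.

65.744 mL + 13.8094 mL + 80.19 mL + 77.6 mL = 237.3434 mL.
Addition/subtraction keeps the fewest decimal places: 65.744 → 3 decimal places, 13.8094 → 4 decimal places, 80.19 → 2 decimal places, 77.6 → 1 decimal place; limit is 1.
Rounded to 1 decimal place: 237.3 mL.

237.3 mL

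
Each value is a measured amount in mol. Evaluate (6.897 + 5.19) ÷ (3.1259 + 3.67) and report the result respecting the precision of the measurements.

6.897 + 5.19 = 12.087, limited to 2 d.p. → 4 s.f.; 3.1259 + 3.67 = 6.7959, limited to 2 d.p. → 3 s.f.
Carrying full precision, 12.087 ÷ 6.7959 = 1.77857237452…; keep min(4, 3) = 3 s.f.
Rounded to 3 significant figures: 1.78.

1.78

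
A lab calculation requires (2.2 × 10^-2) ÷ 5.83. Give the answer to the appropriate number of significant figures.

0.0038

(2.2 × 10^-2) ÷ 5.83 = 0.00377358490566…
Multiplication/division keeps the fewest significant figures: 2.2 × 10^-2 → 2 s.f., 5.83 → 3 s.f.; limit is 2.
Rounded to 2 significant figures: 0.0038.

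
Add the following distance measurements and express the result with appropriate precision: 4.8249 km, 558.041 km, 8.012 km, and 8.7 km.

579.6 km

4.8249 km + 558.041 km + 8.012 km + 8.7 km = 579.5779 km.
Addition/subtraction keeps the fewest decimal places: 4.8249 → 4 decimal places, 558.041 → 3 decimal places, 8.012 → 3 decimal places, 8.7 → 1 decimal place; limit is 1.
Rounded to 1 decimal place: 579.6 km.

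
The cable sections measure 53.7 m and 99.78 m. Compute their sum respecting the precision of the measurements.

153.5 m

53.7 m + 99.78 m = 153.48 m.
Addition/subtraction keeps the fewest decimal places: 53.7 → 1 decimal place, 99.78 → 2 decimal places; limit is 1.
Rounded to 1 decimal place: 153.5 m.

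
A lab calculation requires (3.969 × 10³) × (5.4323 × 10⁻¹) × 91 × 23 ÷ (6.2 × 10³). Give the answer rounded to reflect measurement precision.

(3.969 × 10³) × (5.4323 × 10⁻¹) × 91 × 23 ÷ (6.2 × 10³) = 727.850833534…
Multiplication/division keeps the fewest significant figures: 3.969 × 10³ → 4 s.f., 5.4323 × 10⁻¹ → 5 s.f., 91 → 2 s.f., 23 → 2 s.f., 6.2 × 10³ → 2 s.f.; limit is 2.
Rounded to 2 significant figures: 7.3 × 10².

7.3 × 10²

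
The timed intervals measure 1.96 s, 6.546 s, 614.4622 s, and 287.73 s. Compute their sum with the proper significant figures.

1.96 s + 6.546 s + 614.4622 s + 287.73 s = 910.6982 s.
Addition/subtraction keeps the fewest decimal places: 1.96 → 2 decimal places, 6.546 → 3 decimal places, 614.4622 → 4 decimal places, 287.73 → 2 decimal places; limit is 2.
Rounded to 2 decimal places: 910.70 s.

910.70 s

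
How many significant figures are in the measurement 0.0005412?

0.0005412: leading zeros are not significant.

4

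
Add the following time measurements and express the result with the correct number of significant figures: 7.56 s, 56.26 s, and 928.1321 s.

7.56 s + 56.26 s + 928.1321 s = 991.9521 s.
Addition/subtraction keeps the fewest decimal places: 7.56 → 2 decimal places, 56.26 → 2 decimal places, 928.1321 → 4 decimal places; limit is 2.
Rounded to 2 decimal places: 991.95 s.

991.95 s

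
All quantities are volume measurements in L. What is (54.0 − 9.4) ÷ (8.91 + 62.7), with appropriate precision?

54.0 − 9.4 = 44.6, limited to 1 d.p. → 3 s.f.; 8.91 + 62.7 = 71.61, limited to 1 d.p. → 3 s.f.
Carrying full precision, 44.6 ÷ 71.61 = 0.622818042173…; keep min(3, 3) = 3 s.f.
Rounded to 3 significant figures: 0.623.

0.623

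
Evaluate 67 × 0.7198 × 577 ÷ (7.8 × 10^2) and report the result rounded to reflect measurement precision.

36

67 × 0.7198 × 577 ÷ (7.8 × 10^2) = 35.6753182051…
Multiplication/division keeps the fewest significant figures: 67 → 2 s.f., 0.7198 → 4 s.f., 577 → 3 s.f., 7.8 × 10^2 → 2 s.f.; limit is 2.
Rounded to 2 significant figures: 36.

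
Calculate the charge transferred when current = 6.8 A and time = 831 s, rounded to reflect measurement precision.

charge transferred = 6.8 A × 831 s = 5650.8 C.
6.8 has 2 significant figures; 831 has 3.
Division/multiplication keeps the fewest: 2 significant figures.
Rounded: 5.7 × 10³ C.

5.7 × 10³ C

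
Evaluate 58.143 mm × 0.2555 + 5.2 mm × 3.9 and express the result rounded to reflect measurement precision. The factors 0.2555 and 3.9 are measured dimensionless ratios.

58.143 × 0.2555 = 14.8555365 → 14.86 mm (4 s.f., last digit at the 10^-2 place).
5.2 × 3.9 = 20.28 → 20. mm (2 s.f., last digit at the 10^0 place).
Sum: 35.1355365 mm; keep the coarser place, 10^0.
Result: 35 mm.

35 mm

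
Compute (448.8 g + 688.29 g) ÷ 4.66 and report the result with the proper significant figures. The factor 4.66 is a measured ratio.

448.8 g + 688.29 g = 1137.09 g; the sum is limited to 1 decimal place (5 s.f.).
Carrying full precision, 1137.09 ÷ 4.66 = 244.010729614… g; 4.66 has 3 s.f., so the result keeps min(5, 3) = 3 s.f.
Rounded to 3 significant figures: 244 g.

244 g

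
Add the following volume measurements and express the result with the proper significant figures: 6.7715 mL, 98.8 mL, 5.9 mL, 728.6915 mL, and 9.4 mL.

849.6 mL

6.7715 mL + 98.8 mL + 5.9 mL + 728.6915 mL + 9.4 mL = 849.5630 mL.
Addition/subtraction keeps the fewest decimal places: 6.7715 → 4 decimal places, 98.8 → 1 decimal place, 5.9 → 1 decimal place, 728.6915 → 4 decimal places, 9.4 → 1 decimal place; limit is 1.
Rounded to 1 decimal place: 849.6 mL.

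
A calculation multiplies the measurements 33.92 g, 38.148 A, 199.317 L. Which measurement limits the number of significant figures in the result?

33.92 g

33.92 g → 4 s.f.; 38.148 A → 5 s.f.; 199.317 L → 6 s.f.
The fewest is 4 significant figures, from 33.92 g.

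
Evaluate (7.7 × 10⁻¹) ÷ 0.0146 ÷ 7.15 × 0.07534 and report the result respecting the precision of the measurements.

0.56

(7.7 × 10⁻¹) ÷ 0.0146 ÷ 7.15 × 0.07534 = 0.555721812434…
Multiplication/division keeps the fewest significant figures: 7.7 × 10⁻¹ → 2 s.f., 0.0146 → 3 s.f., 7.15 → 3 s.f., 0.07534 → 4 s.f.; limit is 2.
Rounded to 2 significant figures: 0.56.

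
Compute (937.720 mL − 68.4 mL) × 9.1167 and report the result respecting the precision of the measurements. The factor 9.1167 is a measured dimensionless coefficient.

7925 mL

937.720 mL − 68.4 mL = 869.320 mL; the difference is limited to 1 decimal place (4 s.f.).
Carrying full precision, 869.320 × 9.1167 = 7925.329644 mL; 9.1167 has 5 s.f., so the result keeps min(4, 5) = 4 s.f.
Rounded to 4 significant figures: 7925 mL.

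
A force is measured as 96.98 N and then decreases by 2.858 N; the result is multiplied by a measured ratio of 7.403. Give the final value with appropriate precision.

96.98 N − 2.858 N = 94.122 N; the difference is limited to 2 decimal places (4 s.f.).
Carrying full precision, 94.122 × 7.403 = 696.785166 N; 7.403 has 4 s.f., so the result keeps min(4, 4) = 4 s.f.
Rounded to 4 significant figures: 696.8 N.

696.8 N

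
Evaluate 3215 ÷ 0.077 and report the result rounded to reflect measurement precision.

4.2 × 10^4

3215 ÷ 0.077 = 41753.2467532…
Multiplication/division keeps the fewest significant figures: 3215 → 4 s.f., 0.077 → 2 s.f.; limit is 2.
Rounded to 2 significant figures: 4.2 × 10^4.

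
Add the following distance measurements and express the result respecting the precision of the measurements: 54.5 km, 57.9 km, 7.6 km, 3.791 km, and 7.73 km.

1.315 × 10^2 km

54.5 km + 57.9 km + 7.6 km + 3.791 km + 7.73 km = 131.521 km.
Addition/subtraction keeps the fewest decimal places: 54.5 → 1 decimal place, 57.9 → 1 decimal place, 7.6 → 1 decimal place, 3.791 → 3 decimal places, 7.73 → 2 decimal places; limit is 1.
Rounded to 1 decimal place: 1.315 × 10^2 km.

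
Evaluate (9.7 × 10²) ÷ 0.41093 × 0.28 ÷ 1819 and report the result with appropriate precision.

(9.7 × 10²) ÷ 0.41093 × 0.28 ÷ 1819 = 0.363353391662…
Multiplication/division keeps the fewest significant figures: 9.7 × 10² → 2 s.f., 0.41093 → 5 s.f., 0.28 → 2 s.f., 1819 → 4 s.f.; limit is 2.
Rounded to 2 significant figures: 0.36.

0.36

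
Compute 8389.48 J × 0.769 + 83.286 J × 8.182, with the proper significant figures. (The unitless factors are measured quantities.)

7.13 × 10³ J

8389.48 × 0.769 = 6451.51012 → 6.45 × 10³ J (3 s.f., last digit at the 10^1 place).
83.286 × 8.182 = 681.446052 → 681.4 J (4 s.f., last digit at the 10^-1 place).
Sum: 7132.956172 J; keep the coarser place, 10^1.
Result: 7.13 × 10³ J.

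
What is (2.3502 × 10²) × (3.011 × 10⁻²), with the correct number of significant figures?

7.076

(2.3502 × 10²) × (3.011 × 10⁻²) = 7.0764522
Multiplication/division keeps the fewest significant figures: 2.3502 × 10² → 5 s.f., 3.011 × 10⁻² → 4 s.f.; limit is 4.
Rounded to 4 significant figures: 7.076.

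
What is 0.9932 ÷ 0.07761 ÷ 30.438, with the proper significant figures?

0.9932 ÷ 0.07761 ÷ 30.438 = 0.420438922827…
Multiplication/division keeps the fewest significant figures: 0.9932 → 4 s.f., 0.07761 → 4 s.f., 30.438 → 5 s.f.; limit is 4.
Rounded to 4 significant figures: 0.4204.

0.4204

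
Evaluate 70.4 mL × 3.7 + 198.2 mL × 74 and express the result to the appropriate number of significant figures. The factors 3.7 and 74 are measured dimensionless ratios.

1.5 × 10⁴ mL

70.4 × 3.7 = 260.48 → 2.6 × 10² mL (2 s.f., last digit at the 10^1 place).
198.2 × 74 = 14666.8 → 1.5 × 10⁴ mL (2 s.f., last digit at the 10^3 place).
Sum: 14927.28 mL; keep the coarser place, 10^3.
Result: 1.5 × 10⁴ mL.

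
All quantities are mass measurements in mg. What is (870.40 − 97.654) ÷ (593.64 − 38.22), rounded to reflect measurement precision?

870.40 − 97.654 = 772.746, limited to 2 d.p. → 5 s.f.; 593.64 − 38.22 = 555.42, limited to 2 d.p. → 5 s.f.
Carrying full precision, 772.746 ÷ 555.42 = 1.39128227287…; keep min(5, 5) = 5 s.f.
Rounded to 5 significant figures: 1.3913.

1.3913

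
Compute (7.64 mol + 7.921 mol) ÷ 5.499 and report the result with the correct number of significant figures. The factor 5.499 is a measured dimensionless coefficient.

7.64 mol + 7.921 mol = 15.561 mol; the sum is limited to 2 decimal places (4 s.f.).
Carrying full precision, 15.561 ÷ 5.499 = 2.82978723404… mol; 5.499 has 4 s.f., so the result keeps min(4, 4) = 4 s.f.
Rounded to 4 significant figures: 2.830 mol.

2.830 mol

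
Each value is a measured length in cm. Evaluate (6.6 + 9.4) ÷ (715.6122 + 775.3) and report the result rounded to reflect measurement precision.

0.0107

6.6 + 9.4 = 16.0, limited to 1 d.p. → 3 s.f.; 715.6122 + 775.3 = 1490.9122, limited to 1 d.p. → 5 s.f.
Carrying full precision, 16.0 ÷ 1490.9122 = 0.0107316849376…; keep min(3, 5) = 3 s.f.
Rounded to 3 significant figures: 0.0107.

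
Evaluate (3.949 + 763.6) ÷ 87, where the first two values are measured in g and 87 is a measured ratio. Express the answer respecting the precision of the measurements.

3.949 g + 763.6 g = 767.549 g; the sum is limited to 1 decimal place (4 s.f.).
Carrying full precision, 767.549 ÷ 87 = 8.82240229885… g; 87 has 2 s.f., so the result keeps min(4, 2) = 2 s.f.
Rounded to 2 significant figures: 8.8 g.

8.8 g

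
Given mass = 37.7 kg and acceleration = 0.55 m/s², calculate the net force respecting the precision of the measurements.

21 N

net force = 37.7 kg × 0.55 m/s² = 20.735 N.
37.7 has 3 significant figures; 0.55 has 2.
Division/multiplication keeps the fewest: 2 significant figures.
Rounded: 21 N.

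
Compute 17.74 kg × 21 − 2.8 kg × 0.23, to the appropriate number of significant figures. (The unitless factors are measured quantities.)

17.74 × 21 = 372.54 → 3.7 × 10² kg (2 s.f., last digit at the 10^1 place).
2.8 × 0.23 = 0.644 → 0.64 kg (2 s.f., last digit at the 10^-2 place).
Difference: 371.896 kg; keep the coarser place, 10^1.
Result: 3.7 × 10² kg.

3.7 × 10² kg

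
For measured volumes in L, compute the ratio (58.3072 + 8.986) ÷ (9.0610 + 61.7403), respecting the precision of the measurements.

0.95045

58.3072 + 8.986 = 67.2932, limited to 3 d.p. → 5 s.f.; 9.0610 + 61.7403 = 70.8013, limited to 4 d.p. → 6 s.f.
Carrying full precision, 67.2932 ÷ 70.8013 = 0.950451474761…; keep min(5, 6) = 5 s.f.
Rounded to 5 significant figures: 0.95045.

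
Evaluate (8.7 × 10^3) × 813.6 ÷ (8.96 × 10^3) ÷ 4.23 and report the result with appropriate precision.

(8.7 × 10^3) × 813.6 ÷ (8.96 × 10^3) ÷ 4.23 = 186.759118541…
Multiplication/division keeps the fewest significant figures: 8.7 × 10^3 → 2 s.f., 813.6 → 4 s.f., 8.96 × 10^3 → 3 s.f., 4.23 → 3 s.f.; limit is 2.
Rounded to 2 significant figures: 1.9 × 10^2.

1.9 × 10^2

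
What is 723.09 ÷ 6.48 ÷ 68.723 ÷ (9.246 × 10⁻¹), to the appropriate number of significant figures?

723.09 ÷ 6.48 ÷ 68.723 ÷ (9.246 × 10⁻¹) = 1.75614895981…
Multiplication/division keeps the fewest significant figures: 723.09 → 5 s.f., 6.48 → 3 s.f., 68.723 → 5 s.f., 9.246 × 10⁻¹ → 4 s.f.; limit is 3.
Rounded to 3 significant figures: 1.76.

1.76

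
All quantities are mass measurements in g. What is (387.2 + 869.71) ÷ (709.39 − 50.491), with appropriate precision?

387.2 + 869.71 = 1256.91, limited to 1 d.p. → 5 s.f.; 709.39 − 50.491 = 658.899, limited to 2 d.p. → 5 s.f.
Carrying full precision, 1256.91 ÷ 658.899 = 1.90759130003…; keep min(5, 5) = 5 s.f.
Rounded to 5 significant figures: 1.9076.

1.9076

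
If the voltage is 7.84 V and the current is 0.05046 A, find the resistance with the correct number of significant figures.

1.55 × 10^2 Ω

resistance = 7.84 V ÷ 0.05046 A = 155.370590567… Ω.
7.84 has 3 significant figures; 0.05046 has 4.
Division/multiplication keeps the fewest: 3 significant figures.
Rounded: 1.55 × 10^2 Ω.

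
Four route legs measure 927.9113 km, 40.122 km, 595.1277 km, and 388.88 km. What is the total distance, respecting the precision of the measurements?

1952.04 km

927.9113 km + 40.122 km + 595.1277 km + 388.88 km = 1952.0410 km.
Addition/subtraction keeps the fewest decimal places: 927.9113 → 4 decimal places, 40.122 → 3 decimal places, 595.1277 → 4 decimal places, 388.88 → 2 decimal places; limit is 2.
Rounded to 2 decimal places: 1952.04 km.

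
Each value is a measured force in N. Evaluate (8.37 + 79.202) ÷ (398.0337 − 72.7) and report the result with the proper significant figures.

8.37 + 79.202 = 87.572, limited to 2 d.p. → 4 s.f.; 398.0337 − 72.7 = 325.3337, limited to 1 d.p. → 4 s.f.
Carrying full precision, 87.572 ÷ 325.3337 = 0.269175926134…; keep min(4, 4) = 4 s.f.
Rounded to 4 significant figures: 2.692 × 10^-1.

2.692 × 10^-1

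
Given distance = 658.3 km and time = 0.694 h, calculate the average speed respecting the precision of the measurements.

average speed = 658.3 km ÷ 0.694 h = 948.55907781… km/h.
658.3 has 4 significant figures; 0.694 has 3.
Division/multiplication keeps the fewest: 3 significant figures.
Rounded: 949 km/h.

949 km/h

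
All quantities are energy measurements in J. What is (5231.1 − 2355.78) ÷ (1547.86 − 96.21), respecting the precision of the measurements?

5231.1 − 2355.78 = 2875.32, limited to 1 d.p. → 5 s.f.; 1547.86 − 96.21 = 1451.65, limited to 2 d.p. → 6 s.f.
Carrying full precision, 2875.32 ÷ 1451.65 = 1.98072538146…; keep min(5, 6) = 5 s.f.
Rounded to 5 significant figures: 1.9807.

1.9807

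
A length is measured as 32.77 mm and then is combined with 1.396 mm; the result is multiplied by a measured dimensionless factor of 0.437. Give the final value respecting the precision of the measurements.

14.9 mm

32.77 mm + 1.396 mm = 34.166 mm; the sum is limited to 2 decimal places (4 s.f.).
Carrying full precision, 34.166 × 0.437 = 14.930542 mm; 0.437 has 3 s.f., so the result keeps min(4, 3) = 3 s.f.
Rounded to 3 significant figures: 14.9 mm.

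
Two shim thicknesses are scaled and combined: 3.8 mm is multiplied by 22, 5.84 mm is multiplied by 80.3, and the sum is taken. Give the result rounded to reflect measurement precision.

3.8 × 22 = 83.6 → 84 mm (2 s.f., last digit at the 10^0 place).
5.84 × 80.3 = 468.952 → 469 mm (3 s.f., last digit at the 10^0 place).
Sum: 552.552 mm; keep the coarser place, 10^0.
Result: 553 mm.

553 mm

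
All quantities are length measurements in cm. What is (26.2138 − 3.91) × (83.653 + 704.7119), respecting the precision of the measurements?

1.758 × 10^4 cm²

26.2138 − 3.91 = 22.3038, limited to 2 d.p. → 4 s.f.; 83.653 + 704.7119 = 788.3649, limited to 3 d.p. → 6 s.f.
Carrying full precision, 22.3038 × 788.3649 = 17583.5330566…; keep min(4, 6) = 4 s.f.
Rounded to 4 significant figures: 1.758 × 10^4 cm².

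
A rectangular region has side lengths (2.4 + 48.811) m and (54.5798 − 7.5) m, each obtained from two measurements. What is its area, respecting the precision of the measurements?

2.41 × 10^3 m²

2.4 + 48.811 = 51.211, limited to 1 d.p. → 3 s.f.; 54.5798 − 7.5 = 47.0798, limited to 1 d.p. → 3 s.f.
Carrying full precision, 51.211 × 47.0798 = 2411.0036378; keep min(3, 3) = 3 s.f.
Rounded to 3 significant figures: 2.41 × 10^3 m².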